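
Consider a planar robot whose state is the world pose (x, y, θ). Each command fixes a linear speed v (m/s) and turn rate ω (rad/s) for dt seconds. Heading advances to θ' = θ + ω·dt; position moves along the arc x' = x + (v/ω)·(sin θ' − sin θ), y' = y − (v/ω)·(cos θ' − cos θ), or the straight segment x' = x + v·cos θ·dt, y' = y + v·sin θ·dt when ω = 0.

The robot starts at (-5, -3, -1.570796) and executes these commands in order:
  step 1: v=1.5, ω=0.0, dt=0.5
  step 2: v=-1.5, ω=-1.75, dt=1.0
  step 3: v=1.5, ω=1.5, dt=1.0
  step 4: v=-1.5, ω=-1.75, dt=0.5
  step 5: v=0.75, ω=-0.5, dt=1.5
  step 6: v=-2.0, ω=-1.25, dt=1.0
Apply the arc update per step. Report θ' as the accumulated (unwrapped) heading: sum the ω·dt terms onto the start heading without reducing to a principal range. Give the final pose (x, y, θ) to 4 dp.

(-4.6519, -4.6596, -4.6958)

step 1: θ'=-1.5708 (straight) → pose (-5.0000, -3.7500, -1.5708)
step 2: θ'=-3.3208 (R=0.8571) → pose (-3.9901, -2.9066, -3.3208)
step 3: θ'=-1.8208 (R=1.0000) → pose (-5.1372, -3.6432, -1.8208)
step 4: θ'=-2.6958 (R=0.8571) → pose (-4.6763, -3.0819, -2.6958)
step 5: θ'=-3.4458 (R=-1.5000) → pose (-5.7724, -3.1596, -3.4458)
step 6: θ'=-4.6958 (R=1.6000) → pose (-4.6519, -4.6596, -4.6958)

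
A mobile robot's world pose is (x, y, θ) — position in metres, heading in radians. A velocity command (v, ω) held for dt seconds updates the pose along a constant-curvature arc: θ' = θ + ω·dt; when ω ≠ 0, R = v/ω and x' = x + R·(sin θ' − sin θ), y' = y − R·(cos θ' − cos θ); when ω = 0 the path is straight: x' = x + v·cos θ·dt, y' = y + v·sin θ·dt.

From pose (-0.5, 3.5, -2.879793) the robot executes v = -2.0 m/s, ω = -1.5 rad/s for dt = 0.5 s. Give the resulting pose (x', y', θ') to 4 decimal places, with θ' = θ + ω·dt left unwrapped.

θ' = -2.8798 + -1.5·0.5 = -3.6298
R = v/ω = -2.0/-1.5 = 1.3333
x' = -0.5 + 1.3333·(sin -3.6298 − sin -2.8798) = 0.4705
y' = 3.5 − 1.3333·(cos -3.6298 − cos -2.8798) = 3.3897

(0.4705, 3.3897, -3.6298)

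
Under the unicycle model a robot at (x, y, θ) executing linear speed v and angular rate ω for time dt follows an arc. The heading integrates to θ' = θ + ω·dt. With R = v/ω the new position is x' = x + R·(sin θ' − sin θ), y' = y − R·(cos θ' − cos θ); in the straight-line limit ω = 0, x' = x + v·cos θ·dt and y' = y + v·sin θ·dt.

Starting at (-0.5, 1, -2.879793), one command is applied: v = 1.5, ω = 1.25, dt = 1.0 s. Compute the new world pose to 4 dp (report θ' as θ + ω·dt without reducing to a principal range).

θ' = -2.8798 + 1.25·1.0 = -1.6298
R = v/ω = 1.5/1.25 = 1.2000
x' = -0.5 + 1.2000·(sin -1.6298 − sin -2.8798) = -1.3873
y' = 1 − 1.2000·(cos -1.6298 − cos -2.8798) = -0.0884

(-1.3873, -0.0884, -1.6298)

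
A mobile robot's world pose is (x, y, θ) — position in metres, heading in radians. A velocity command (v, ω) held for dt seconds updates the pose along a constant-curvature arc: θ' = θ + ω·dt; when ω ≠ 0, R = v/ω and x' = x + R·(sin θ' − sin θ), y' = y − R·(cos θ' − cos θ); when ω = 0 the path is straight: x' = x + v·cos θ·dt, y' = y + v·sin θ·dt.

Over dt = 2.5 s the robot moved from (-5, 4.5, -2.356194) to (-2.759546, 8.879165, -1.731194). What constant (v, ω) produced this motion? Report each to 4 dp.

v = -2.0000, ω = 0.2500

Δθ = -1.731194 − -2.356194 = 0.625000
ω = Δθ/dt = 0.625000/2.5 = 0.2500
R = −Δy/(cos θ' − cos θ) = -8.0000
v = R·ω = -8.0000·0.2500 = -2.0000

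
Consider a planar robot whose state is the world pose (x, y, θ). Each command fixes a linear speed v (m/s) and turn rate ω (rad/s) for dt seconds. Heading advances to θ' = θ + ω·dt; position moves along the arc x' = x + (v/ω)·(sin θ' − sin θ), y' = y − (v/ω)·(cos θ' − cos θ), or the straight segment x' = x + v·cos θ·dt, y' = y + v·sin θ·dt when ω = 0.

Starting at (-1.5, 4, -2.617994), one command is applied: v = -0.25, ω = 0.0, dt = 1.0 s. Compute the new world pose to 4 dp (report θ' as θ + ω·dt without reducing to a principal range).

θ' = -2.6180 + 0.0·1.0 = -2.6180
ω = 0 → straight: x' = -1.5 + -0.25·cos(-2.6180)·1.0 = -1.2835
y' = 4 + -0.25·sin(-2.6180)·1.0 = 4.1250

(-1.2835, 4.1250, -2.6180)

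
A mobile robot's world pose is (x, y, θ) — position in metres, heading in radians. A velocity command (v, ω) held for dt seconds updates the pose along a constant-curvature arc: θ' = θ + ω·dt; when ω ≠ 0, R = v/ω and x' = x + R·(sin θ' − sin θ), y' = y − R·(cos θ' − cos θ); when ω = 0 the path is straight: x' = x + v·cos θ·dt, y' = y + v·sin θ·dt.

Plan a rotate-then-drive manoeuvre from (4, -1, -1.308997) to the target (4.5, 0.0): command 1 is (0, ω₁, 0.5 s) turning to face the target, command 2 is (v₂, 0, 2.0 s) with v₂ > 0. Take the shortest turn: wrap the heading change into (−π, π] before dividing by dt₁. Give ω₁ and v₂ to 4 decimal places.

heading to target = atan2(0−-1, 4.5−4) = 1.1071
Δθ = wrap(1.1071 − -1.3090) = 2.4161; ω₁ = Δθ/dt₁ = 4.8323
distance = √((4.5−4)² + (0−-1)²) = 1.1180; v₂ = distance/dt₂ = 0.5590

ω₁ = 4.8323, v₂ = 0.5590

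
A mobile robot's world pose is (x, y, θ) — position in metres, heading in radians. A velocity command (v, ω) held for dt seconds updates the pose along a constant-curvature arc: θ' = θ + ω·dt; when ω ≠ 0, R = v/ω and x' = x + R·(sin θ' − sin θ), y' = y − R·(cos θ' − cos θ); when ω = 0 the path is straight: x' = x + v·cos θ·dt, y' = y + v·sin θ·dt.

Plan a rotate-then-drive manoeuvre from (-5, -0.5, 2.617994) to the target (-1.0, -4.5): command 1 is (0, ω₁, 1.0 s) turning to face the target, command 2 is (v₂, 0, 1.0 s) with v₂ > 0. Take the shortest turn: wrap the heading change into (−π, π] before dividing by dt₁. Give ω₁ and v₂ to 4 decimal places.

ω₁ = 2.8798, v₂ = 5.6569

heading to target = atan2(-4.5−-0.5, -1−-5) = -0.7854
Δθ = wrap(-0.7854 − 2.6180) = 2.8798; ω₁ = Δθ/dt₁ = 2.8798
distance = √((-1−-5)² + (-4.5−-0.5)²) = 5.6569; v₂ = distance/dt₂ = 5.6569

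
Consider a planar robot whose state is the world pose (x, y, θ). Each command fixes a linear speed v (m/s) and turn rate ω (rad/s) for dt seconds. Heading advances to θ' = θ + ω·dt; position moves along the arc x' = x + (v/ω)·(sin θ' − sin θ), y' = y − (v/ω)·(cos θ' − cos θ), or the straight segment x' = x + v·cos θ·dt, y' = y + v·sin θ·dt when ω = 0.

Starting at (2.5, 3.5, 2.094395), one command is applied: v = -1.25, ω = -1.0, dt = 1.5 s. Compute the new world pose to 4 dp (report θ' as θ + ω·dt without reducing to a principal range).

(2.1175, 1.8394, 0.5944)

θ' = 2.0944 + -1.0·1.5 = 0.5944
R = v/ω = -1.25/-1.0 = 1.2500
x' = 2.5 + 1.2500·(sin 0.5944 − sin 2.0944) = 2.1175
y' = 3.5 − 1.2500·(cos 0.5944 − cos 2.0944) = 1.8394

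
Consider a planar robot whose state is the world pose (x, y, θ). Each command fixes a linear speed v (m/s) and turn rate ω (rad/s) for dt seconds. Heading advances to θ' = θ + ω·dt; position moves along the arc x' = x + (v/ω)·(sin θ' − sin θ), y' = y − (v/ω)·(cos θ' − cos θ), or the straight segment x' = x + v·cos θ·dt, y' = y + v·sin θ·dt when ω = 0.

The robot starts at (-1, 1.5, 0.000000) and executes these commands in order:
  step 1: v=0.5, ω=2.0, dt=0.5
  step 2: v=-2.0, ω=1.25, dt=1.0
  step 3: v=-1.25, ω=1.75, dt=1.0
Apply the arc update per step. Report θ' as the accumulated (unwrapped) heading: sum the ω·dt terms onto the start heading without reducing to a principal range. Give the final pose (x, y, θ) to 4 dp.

(0.4081, -0.2728, 4.0000)

step 1: θ'=1.0000 (R=0.2500) → pose (-0.7896, 1.6149, 1.0000)
step 2: θ'=2.2500 (R=-1.6000) → pose (-0.6882, -0.2546, 2.2500)
step 3: θ'=4.0000 (R=-0.7143) → pose (0.4081, -0.2728, 4.0000)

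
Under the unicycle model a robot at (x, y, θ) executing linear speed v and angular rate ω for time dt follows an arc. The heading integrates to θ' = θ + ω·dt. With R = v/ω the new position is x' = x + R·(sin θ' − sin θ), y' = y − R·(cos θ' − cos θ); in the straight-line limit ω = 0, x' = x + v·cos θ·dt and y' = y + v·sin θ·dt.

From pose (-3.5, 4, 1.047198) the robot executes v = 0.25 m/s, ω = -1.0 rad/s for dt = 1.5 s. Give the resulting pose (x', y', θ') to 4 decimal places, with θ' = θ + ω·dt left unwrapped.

(-3.1741, 4.0998, -0.4528)

θ' = 1.0472 + -1.0·1.5 = -0.4528
R = v/ω = 0.25/-1.0 = -0.2500
x' = -3.5 + -0.2500·(sin -0.4528 − sin 1.0472) = -3.1741
y' = 4 − -0.2500·(cos -0.4528 − cos 1.0472) = 4.0998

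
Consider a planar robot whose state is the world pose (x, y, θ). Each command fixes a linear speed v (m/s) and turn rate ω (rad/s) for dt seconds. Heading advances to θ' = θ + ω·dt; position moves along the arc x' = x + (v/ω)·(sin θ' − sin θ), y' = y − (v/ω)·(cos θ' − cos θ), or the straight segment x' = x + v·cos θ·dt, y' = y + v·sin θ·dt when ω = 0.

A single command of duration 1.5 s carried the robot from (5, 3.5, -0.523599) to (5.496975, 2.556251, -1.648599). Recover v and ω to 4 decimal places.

v = 0.7500, ω = -0.7500

Δθ = -1.648599 − -0.523599 = -1.125000
ω = Δθ/dt = -1.125000/1.5 = -0.7500
R = −Δy/(cos θ' − cos θ) = -1.0000
v = R·ω = -1.0000·-0.7500 = 0.7500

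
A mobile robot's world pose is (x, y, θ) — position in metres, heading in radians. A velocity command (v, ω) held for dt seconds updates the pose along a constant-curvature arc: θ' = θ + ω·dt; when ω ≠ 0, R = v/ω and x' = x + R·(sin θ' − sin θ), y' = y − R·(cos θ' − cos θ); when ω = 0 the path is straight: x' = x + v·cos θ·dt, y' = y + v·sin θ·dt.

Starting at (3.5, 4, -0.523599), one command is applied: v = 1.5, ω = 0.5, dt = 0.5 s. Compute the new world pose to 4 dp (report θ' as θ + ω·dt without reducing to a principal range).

(4.1894, 3.7097, -0.2736)

θ' = -0.5236 + 0.5·0.5 = -0.2736
R = v/ω = 1.5/0.5 = 3.0000
x' = 3.5 + 3.0000·(sin -0.2736 − sin -0.5236) = 4.1894
y' = 4 − 3.0000·(cos -0.2736 − cos -0.5236) = 3.7097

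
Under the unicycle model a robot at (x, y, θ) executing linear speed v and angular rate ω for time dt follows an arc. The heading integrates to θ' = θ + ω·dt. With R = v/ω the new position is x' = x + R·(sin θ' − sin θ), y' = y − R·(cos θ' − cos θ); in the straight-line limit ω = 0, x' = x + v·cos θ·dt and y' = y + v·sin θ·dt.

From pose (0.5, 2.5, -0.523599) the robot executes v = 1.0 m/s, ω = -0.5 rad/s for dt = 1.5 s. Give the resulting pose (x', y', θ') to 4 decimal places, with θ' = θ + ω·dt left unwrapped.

(1.4123, 1.3536, -1.2736)

θ' = -0.5236 + -0.5·1.5 = -1.2736
R = v/ω = 1.0/-0.5 = -2.0000
x' = 0.5 + -2.0000·(sin -1.2736 − sin -0.5236) = 1.4123
y' = 2.5 − -2.0000·(cos -1.2736 − cos -0.5236) = 1.3536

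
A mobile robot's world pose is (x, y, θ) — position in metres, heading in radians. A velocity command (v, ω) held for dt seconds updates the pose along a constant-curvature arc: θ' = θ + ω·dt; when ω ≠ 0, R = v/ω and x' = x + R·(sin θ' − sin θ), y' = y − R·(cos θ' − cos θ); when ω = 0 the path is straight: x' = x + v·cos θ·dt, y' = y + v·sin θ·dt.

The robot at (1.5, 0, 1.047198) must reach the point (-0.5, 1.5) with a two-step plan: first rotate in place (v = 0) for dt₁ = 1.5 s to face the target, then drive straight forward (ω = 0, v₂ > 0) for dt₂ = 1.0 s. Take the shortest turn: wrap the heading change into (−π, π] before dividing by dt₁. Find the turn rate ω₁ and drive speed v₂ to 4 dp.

ω₁ = 0.9673, v₂ = 2.5000

heading to target = atan2(1.5−0, -0.5−1.5) = 2.4981
Δθ = wrap(2.4981 − 1.0472) = 1.4509; ω₁ = Δθ/dt₁ = 0.9673
distance = √((-0.5−1.5)² + (1.5−0)²) = 2.5000; v₂ = distance/dt₂ = 2.5000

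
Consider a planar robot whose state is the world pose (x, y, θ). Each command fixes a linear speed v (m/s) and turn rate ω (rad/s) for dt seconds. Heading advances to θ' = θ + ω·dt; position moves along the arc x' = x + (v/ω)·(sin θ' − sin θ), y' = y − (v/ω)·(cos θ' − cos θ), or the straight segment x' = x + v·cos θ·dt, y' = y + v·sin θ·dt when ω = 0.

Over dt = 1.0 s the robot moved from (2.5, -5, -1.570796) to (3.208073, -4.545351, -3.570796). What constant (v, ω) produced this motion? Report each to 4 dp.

Δθ = -3.570796 − -1.570796 = -2.000000
ω = Δθ/dt = -2.000000/1.0 = -2.0000
R = Δx/(sin θ' − sin θ) = 0.5000
v = R·ω = 0.5000·-2.0000 = -1.0000

v = -1.0000, ω = -2.0000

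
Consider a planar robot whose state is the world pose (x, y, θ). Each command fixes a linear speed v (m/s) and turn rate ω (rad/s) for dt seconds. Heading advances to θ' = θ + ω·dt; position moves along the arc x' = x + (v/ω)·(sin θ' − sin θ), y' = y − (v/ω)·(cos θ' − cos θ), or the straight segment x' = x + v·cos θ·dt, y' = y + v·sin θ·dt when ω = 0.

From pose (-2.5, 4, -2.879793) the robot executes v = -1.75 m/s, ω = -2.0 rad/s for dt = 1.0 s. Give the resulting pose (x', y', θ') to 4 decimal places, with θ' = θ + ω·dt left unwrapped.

(-1.4108, 3.0090, -4.8798)

θ' = -2.8798 + -2.0·1.0 = -4.8798
R = v/ω = -1.75/-2.0 = 0.8750
x' = -2.5 + 0.8750·(sin -4.8798 − sin -2.8798) = -1.4108
y' = 4 − 0.8750·(cos -4.8798 − cos -2.8798) = 3.0090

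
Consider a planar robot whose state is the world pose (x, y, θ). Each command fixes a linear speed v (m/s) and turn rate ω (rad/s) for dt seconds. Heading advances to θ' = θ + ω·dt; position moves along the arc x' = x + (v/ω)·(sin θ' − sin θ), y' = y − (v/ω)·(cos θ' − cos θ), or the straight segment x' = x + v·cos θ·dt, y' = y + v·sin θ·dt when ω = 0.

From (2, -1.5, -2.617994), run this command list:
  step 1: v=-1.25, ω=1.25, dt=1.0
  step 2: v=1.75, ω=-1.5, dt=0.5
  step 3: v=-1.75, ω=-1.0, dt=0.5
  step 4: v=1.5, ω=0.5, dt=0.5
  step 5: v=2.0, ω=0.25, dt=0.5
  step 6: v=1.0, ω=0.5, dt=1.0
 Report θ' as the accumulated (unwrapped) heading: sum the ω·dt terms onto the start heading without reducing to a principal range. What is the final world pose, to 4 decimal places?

(1.2810, -2.7657, -1.7430)

step 1: θ'=-1.3680 (R=-1.0000) → pose (2.4795, -0.4326, -1.3680)
step 2: θ'=-2.1180 (R=-1.1667) → pose (2.3331, -1.2746, -2.1180)
step 3: θ'=-2.6180 (R=1.7500) → pose (2.9525, -0.6695, -2.6180)
step 4: θ'=-2.3680 (R=3.0000) → pose (2.3564, -1.1214, -2.3680)
step 5: θ'=-2.2430 (R=8.0000) → pose (1.6865, -1.8630, -2.2430)
step 6: θ'=-1.7430 (R=2.0000) → pose (1.2810, -2.7657, -1.7430)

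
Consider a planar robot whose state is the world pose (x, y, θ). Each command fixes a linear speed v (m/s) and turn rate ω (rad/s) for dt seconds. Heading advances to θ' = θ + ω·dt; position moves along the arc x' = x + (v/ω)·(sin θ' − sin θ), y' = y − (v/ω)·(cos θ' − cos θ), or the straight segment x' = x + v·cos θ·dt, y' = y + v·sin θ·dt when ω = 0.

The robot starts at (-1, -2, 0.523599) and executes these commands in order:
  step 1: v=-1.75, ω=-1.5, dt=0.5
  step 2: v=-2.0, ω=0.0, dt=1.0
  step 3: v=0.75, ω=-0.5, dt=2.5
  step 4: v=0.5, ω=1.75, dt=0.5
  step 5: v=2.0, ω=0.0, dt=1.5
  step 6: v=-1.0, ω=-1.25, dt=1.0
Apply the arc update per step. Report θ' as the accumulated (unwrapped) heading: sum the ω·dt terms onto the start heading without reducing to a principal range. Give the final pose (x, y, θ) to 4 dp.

step 1: θ'=-0.2264 (R=1.1667) → pose (-1.8452, -2.1265, -0.2264)
step 2: θ'=-0.2264 (straight) → pose (-3.7942, -1.6776, -0.2264)
step 3: θ'=-1.4764 (R=-1.5000) → pose (-2.6376, -2.9979, -1.4764)
step 4: θ'=-0.6014 (R=0.2857) → pose (-2.5148, -3.2066, -0.6014)
step 5: θ'=-0.6014 (straight) → pose (-0.0411, -4.9040, -0.6014)
step 6: θ'=-1.8514 (R=0.8000) → pose (-0.3572, -4.0228, -1.8514)

(-0.3572, -4.0228, -1.8514)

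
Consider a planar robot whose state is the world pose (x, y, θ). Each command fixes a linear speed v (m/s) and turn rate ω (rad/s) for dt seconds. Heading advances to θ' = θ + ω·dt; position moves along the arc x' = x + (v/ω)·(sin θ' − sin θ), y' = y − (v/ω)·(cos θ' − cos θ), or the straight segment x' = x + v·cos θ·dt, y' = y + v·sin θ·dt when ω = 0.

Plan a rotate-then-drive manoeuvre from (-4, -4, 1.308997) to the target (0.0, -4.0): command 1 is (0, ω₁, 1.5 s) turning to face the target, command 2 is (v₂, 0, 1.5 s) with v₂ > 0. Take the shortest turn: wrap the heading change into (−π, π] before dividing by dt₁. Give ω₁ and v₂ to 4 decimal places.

heading to target = atan2(-4−-4, 0−-4) = 0.0000
Δθ = wrap(0.0000 − 1.3090) = -1.3090; ω₁ = Δθ/dt₁ = -0.8727
distance = √((0−-4)² + (-4−-4)²) = 4.0000; v₂ = distance/dt₂ = 2.6667

ω₁ = -0.8727, v₂ = 2.6667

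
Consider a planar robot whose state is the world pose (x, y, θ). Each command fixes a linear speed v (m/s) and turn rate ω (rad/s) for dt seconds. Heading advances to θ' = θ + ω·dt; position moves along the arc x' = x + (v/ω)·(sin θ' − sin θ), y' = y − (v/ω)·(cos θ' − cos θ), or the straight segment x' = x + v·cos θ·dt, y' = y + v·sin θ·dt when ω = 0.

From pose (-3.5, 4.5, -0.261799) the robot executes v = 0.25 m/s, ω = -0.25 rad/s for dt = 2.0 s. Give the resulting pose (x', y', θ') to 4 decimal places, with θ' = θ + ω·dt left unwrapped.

(-3.0686, 4.2577, -0.7618)

θ' = -0.2618 + -0.25·2.0 = -0.7618
R = v/ω = 0.25/-0.25 = -1.0000
x' = -3.5 + -1.0000·(sin -0.7618 − sin -0.2618) = -3.0686
y' = 4.5 − -1.0000·(cos -0.7618 − cos -0.2618) = 4.2577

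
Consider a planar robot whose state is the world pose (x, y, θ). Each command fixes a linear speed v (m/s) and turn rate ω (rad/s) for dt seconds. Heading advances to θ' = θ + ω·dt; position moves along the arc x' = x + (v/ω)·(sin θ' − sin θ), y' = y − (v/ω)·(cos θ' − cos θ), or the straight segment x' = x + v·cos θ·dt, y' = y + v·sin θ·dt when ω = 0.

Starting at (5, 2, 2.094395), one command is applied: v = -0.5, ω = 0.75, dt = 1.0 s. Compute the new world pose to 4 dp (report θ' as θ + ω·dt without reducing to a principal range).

(5.3821, 1.6959, 2.8444)

θ' = 2.0944 + 0.75·1.0 = 2.8444
R = v/ω = -0.5/0.75 = -0.6667
x' = 5 + -0.6667·(sin 2.8444 − sin 2.0944) = 5.3821
y' = 2 − -0.6667·(cos 2.8444 − cos 2.0944) = 1.6959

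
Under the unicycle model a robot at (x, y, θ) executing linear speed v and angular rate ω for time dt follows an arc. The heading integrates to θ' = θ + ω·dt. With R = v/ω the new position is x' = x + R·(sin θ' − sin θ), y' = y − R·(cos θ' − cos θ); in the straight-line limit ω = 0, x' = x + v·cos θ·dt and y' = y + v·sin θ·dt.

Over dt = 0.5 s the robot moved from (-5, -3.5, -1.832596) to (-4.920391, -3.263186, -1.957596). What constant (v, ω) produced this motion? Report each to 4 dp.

v = -0.5000, ω = -0.2500

Δθ = -1.957596 − -1.832596 = -0.125000
ω = Δθ/dt = -0.125000/0.5 = -0.2500
R = −Δy/(cos θ' − cos θ) = 2.0000
v = R·ω = 2.0000·-0.2500 = -0.5000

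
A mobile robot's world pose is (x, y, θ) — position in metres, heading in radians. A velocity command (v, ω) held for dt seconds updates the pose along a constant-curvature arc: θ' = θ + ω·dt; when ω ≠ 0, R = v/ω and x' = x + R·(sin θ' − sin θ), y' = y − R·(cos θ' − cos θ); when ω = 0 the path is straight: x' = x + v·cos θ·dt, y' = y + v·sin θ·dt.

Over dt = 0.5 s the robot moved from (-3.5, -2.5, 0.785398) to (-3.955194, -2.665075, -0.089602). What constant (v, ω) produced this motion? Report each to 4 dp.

Δθ = -0.089602 − 0.785398 = -0.875000
ω = Δθ/dt = -0.875000/0.5 = -1.7500
R = Δx/(sin θ' − sin θ) = 0.5714
v = R·ω = 0.5714·-1.7500 = -1.0000

v = -1.0000, ω = -1.7500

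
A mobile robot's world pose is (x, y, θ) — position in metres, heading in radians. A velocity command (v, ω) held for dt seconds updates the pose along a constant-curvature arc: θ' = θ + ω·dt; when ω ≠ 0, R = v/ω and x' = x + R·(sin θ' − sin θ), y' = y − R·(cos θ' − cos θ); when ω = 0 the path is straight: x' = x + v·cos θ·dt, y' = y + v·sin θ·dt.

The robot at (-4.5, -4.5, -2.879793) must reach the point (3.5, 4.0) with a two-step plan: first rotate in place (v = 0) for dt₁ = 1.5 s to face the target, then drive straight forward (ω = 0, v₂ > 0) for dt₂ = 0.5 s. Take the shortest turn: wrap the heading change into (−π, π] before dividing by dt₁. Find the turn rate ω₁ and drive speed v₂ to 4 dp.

heading to target = atan2(4−-4.5, 3.5−-4.5) = 0.8157
Δθ = wrap(0.8157 − -2.8798) = -2.5877; ω₁ = Δθ/dt₁ = -1.7251
distance = √((3.5−-4.5)² + (4−-4.5)²) = 11.6726; v₂ = distance/dt₂ = 23.3452

ω₁ = -1.7251, v₂ = 23.3452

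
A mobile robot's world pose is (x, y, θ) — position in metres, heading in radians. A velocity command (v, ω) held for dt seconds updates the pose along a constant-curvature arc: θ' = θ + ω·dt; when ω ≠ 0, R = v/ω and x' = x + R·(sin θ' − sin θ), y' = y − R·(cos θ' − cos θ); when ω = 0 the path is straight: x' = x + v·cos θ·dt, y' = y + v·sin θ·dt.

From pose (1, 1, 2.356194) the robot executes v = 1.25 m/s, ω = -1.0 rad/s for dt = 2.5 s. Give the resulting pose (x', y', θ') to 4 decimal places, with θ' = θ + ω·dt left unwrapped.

θ' = 2.3562 + -1.0·2.5 = -0.1438
R = v/ω = 1.25/-1.0 = -1.2500
x' = 1 + -1.2500·(sin -0.1438 − sin 2.3562) = 2.0630
y' = 1 − -1.2500·(cos -0.1438 − cos 2.3562) = 3.1210

(2.0630, 3.1210, -0.1438)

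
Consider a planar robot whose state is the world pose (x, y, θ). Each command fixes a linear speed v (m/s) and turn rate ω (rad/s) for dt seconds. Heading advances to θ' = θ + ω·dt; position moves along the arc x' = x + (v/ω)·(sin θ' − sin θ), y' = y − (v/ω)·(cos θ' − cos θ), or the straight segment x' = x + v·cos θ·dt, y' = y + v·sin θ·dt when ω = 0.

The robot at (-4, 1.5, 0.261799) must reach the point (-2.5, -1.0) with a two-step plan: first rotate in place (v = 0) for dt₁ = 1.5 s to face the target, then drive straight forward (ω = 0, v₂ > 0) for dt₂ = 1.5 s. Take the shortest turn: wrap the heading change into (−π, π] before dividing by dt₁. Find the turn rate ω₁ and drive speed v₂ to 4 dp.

heading to target = atan2(-1−1.5, -2.5−-4) = -1.0304
Δθ = wrap(-1.0304 − 0.2618) = -1.2922; ω₁ = Δθ/dt₁ = -0.8615
distance = √((-2.5−-4)² + (-1−1.5)²) = 2.9155; v₂ = distance/dt₂ = 1.9437

ω₁ = -0.8615, v₂ = 1.9437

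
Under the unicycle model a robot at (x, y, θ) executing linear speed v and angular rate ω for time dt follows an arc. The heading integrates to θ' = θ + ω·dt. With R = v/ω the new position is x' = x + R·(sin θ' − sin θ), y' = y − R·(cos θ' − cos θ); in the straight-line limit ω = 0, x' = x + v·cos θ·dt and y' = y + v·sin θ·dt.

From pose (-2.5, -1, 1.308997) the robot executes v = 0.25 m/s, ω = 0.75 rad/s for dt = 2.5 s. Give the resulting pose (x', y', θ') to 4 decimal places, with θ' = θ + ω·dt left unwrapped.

θ' = 1.3090 + 0.75·2.5 = 3.1840
R = v/ω = 0.25/0.75 = 0.3333
x' = -2.5 + 0.3333·(sin 3.1840 − sin 1.3090) = -2.8361
y' = -1 − 0.3333·(cos 3.1840 − cos 1.3090) = -0.5807

(-2.8361, -0.5807, 3.1840)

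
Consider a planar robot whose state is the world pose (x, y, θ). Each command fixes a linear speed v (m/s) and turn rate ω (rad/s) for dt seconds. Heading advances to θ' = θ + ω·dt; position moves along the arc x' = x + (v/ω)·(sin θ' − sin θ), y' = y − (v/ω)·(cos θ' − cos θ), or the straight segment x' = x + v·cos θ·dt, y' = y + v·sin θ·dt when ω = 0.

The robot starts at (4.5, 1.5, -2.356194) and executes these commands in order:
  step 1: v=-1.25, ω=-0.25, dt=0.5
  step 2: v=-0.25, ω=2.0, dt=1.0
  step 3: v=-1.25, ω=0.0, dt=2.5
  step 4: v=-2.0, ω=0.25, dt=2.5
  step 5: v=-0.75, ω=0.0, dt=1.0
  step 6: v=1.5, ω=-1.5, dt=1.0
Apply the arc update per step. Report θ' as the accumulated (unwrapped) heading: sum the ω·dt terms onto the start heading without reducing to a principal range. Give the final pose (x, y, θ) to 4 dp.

(-2.2917, 3.5108, -1.3562)

step 1: θ'=-2.4812 (R=5.0000) → pose (4.9684, 1.9132, -2.4812)
step 2: θ'=-0.4812 (R=-0.1250) → pose (4.9496, 2.1227, -0.4812)
step 3: θ'=-0.4812 (straight) → pose (2.1794, 3.5691, -0.4812)
step 4: θ'=0.1438 (R=-8.0000) → pose (-2.6698, 4.3950, 0.1438)
step 5: θ'=0.1438 (straight) → pose (-3.4120, 4.2875, 0.1438)
step 6: θ'=-1.3562 (R=-1.0000) → pose (-2.2917, 3.5108, -1.3562)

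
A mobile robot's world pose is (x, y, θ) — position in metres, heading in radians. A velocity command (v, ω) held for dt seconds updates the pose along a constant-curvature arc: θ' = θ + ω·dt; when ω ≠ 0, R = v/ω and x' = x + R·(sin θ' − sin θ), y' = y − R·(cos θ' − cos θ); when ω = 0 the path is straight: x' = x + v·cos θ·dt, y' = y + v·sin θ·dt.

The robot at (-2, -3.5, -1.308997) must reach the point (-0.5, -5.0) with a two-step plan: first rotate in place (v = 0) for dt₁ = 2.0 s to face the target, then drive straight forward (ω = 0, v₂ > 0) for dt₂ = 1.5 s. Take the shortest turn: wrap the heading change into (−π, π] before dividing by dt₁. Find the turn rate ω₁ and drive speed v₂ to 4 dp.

ω₁ = 0.2618, v₂ = 1.4142

heading to target = atan2(-5−-3.5, -0.5−-2) = -0.7854
Δθ = wrap(-0.7854 − -1.3090) = 0.5236; ω₁ = Δθ/dt₁ = 0.2618
distance = √((-0.5−-2)² + (-5−-3.5)²) = 2.1213; v₂ = distance/dt₂ = 1.4142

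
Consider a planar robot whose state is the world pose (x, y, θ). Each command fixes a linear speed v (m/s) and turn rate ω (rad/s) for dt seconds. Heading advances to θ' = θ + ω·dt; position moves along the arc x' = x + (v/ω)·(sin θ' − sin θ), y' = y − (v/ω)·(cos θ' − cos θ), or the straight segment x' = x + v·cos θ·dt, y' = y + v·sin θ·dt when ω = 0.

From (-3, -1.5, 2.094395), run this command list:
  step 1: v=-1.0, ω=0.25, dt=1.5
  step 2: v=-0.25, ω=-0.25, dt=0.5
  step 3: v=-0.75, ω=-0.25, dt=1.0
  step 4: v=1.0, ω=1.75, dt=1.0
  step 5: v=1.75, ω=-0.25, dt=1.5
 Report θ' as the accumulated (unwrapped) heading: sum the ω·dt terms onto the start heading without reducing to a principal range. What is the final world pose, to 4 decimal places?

(-4.6171, -4.4454, 3.4694)

step 1: θ'=2.4694 (R=-4.0000) → pose (-2.0267, -2.6298, 2.4694)
step 2: θ'=2.3444 (R=1.0000) → pose (-1.9340, -2.7136, 2.3444)
step 3: θ'=2.0944 (R=3.0000) → pose (-1.4822, -3.3097, 2.0944)
step 4: θ'=3.8444 (R=0.5714) → pose (-2.3464, -3.1594, 3.8444)
step 5: θ'=3.4694 (R=-7.0000) → pose (-4.6171, -4.4454, 3.4694)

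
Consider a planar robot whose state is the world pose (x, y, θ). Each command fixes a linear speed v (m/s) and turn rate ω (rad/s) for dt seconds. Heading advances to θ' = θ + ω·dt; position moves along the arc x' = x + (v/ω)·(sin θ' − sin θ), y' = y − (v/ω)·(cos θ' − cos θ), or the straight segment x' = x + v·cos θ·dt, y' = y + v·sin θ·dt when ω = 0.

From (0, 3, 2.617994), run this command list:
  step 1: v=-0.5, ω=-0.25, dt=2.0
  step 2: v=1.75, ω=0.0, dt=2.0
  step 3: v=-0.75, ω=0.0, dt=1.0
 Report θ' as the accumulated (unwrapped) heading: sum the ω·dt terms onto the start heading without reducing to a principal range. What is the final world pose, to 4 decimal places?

(-0.7228, 4.6570, 2.1180)

step 1: θ'=2.1180 (R=2.0000) → pose (0.7080, 2.3085, 2.1180)
step 2: θ'=2.1180 (straight) → pose (-1.1131, 5.2975, 2.1180)
step 3: θ'=2.1180 (straight) → pose (-0.7228, 4.6570, 2.1180)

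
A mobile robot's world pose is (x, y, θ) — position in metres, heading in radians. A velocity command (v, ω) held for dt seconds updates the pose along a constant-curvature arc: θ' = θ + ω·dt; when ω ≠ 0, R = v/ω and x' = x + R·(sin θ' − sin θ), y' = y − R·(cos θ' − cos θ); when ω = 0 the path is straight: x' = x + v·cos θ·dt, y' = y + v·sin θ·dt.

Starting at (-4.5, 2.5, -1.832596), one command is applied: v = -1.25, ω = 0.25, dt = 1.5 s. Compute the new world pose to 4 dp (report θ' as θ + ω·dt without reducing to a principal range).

(-4.3616, 4.3589, -1.4576)

θ' = -1.8326 + 0.25·1.5 = -1.4576
R = v/ω = -1.25/0.25 = -5.0000
x' = -4.5 + -5.0000·(sin -1.4576 − sin -1.8326) = -4.3616
y' = 2.5 − -5.0000·(cos -1.4576 − cos -1.8326) = 4.3589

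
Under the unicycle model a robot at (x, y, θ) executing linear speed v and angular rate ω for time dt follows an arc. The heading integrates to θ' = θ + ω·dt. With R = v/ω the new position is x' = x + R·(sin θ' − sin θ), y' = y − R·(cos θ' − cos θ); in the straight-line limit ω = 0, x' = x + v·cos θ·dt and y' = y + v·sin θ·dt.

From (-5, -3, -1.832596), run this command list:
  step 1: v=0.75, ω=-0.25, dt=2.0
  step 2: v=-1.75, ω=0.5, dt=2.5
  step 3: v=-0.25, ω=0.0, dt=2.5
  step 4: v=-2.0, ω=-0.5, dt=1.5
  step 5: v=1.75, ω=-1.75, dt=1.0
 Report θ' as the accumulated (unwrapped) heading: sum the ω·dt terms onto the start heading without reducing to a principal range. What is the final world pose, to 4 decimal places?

step 1: θ'=-2.3326 (R=-3.0000) → pose (-5.7270, -4.2942, -2.3326)
step 2: θ'=-1.0826 (R=-3.5000) → pose (-5.1685, -0.2368, -1.0826)
step 3: θ'=-1.0826 (straight) → pose (-5.4616, 0.3152, -1.0826)
step 4: θ'=-1.8326 (R=4.0000) → pose (-5.7926, 3.2266, -1.8326)
step 5: θ'=-3.5826 (R=-1.0000) → pose (-7.1854, 2.5811, -3.5826)

(-7.1854, 2.5811, -3.5826)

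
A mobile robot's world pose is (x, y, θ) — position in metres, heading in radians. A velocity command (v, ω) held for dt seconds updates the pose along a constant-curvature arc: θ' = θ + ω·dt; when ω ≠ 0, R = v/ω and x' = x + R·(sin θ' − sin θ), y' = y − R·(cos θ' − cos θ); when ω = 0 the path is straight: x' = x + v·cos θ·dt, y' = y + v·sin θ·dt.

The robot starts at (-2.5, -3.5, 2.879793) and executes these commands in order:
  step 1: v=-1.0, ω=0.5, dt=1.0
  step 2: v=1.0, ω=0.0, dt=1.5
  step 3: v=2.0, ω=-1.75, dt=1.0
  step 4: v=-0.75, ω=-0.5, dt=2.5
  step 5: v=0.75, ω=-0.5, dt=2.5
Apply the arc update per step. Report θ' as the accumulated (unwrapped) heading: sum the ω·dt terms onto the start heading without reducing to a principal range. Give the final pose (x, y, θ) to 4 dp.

step 1: θ'=3.3798 (R=-2.0000) → pose (-1.5105, -3.5117, 3.3798)
step 2: θ'=3.3798 (straight) → pose (-2.9681, -3.8656, 3.3798)
step 3: θ'=1.6298 (R=-1.1429) → pose (-4.3786, -2.8224, 1.6298)
step 4: θ'=0.3798 (R=1.5000) → pose (-5.3199, -4.3040, 0.3798)
step 5: θ'=-0.8702 (R=-1.5000) → pose (-3.6171, -4.7301, -0.8702)

(-3.6171, -4.7301, -0.8702)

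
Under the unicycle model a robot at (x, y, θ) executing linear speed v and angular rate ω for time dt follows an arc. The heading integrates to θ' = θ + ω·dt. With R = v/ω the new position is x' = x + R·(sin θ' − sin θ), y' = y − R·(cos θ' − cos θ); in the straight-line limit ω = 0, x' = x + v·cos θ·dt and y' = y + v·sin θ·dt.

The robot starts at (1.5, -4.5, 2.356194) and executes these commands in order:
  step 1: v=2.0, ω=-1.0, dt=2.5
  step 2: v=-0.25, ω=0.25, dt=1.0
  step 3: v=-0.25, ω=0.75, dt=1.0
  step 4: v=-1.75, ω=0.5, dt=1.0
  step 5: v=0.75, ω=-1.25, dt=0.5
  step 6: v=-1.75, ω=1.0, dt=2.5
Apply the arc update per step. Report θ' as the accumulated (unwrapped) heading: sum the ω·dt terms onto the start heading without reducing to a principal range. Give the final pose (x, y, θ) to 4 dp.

step 1: θ'=-0.1438 (R=-2.0000) → pose (3.2008, -1.1064, -0.1438)
step 2: θ'=0.1062 (R=-1.0000) → pose (2.9515, -1.1017, 0.1062)
step 3: θ'=0.8562 (R=-0.3333) → pose (2.7351, -1.2148, 0.8562)
step 4: θ'=1.3562 (R=-3.5000) → pose (1.9591, -2.7630, 1.3562)
step 5: θ'=0.7312 (R=-0.6000) → pose (2.1447, -2.4442, 0.7312)
step 6: θ'=3.2312 (R=-1.7500) → pose (3.4699, -5.4898, 3.2312)

(3.4699, -5.4898, 3.2312)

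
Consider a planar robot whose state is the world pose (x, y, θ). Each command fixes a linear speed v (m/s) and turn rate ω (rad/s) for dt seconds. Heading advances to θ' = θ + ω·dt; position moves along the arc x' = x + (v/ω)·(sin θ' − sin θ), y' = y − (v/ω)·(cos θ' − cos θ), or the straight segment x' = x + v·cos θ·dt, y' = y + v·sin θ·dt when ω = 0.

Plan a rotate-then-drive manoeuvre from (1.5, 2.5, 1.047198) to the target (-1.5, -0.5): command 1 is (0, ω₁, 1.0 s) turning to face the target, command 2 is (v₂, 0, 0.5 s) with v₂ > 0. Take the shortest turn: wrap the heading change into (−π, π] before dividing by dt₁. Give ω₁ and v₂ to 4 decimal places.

ω₁ = 2.8798, v₂ = 8.4853

heading to target = atan2(-0.5−2.5, -1.5−1.5) = -2.3562
Δθ = wrap(-2.3562 − 1.0472) = 2.8798; ω₁ = Δθ/dt₁ = 2.8798
distance = √((-1.5−1.5)² + (-0.5−2.5)²) = 4.2426; v₂ = distance/dt₂ = 8.4853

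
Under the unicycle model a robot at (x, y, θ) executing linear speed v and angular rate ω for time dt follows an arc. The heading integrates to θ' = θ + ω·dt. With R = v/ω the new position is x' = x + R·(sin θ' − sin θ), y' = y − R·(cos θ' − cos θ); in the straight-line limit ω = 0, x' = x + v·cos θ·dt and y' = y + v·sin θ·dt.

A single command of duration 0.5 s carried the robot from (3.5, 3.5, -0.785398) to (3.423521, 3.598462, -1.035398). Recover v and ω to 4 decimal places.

v = -0.2500, ω = -0.5000

Δθ = -1.035398 − -0.785398 = -0.250000
ω = Δθ/dt = -0.250000/0.5 = -0.5000
R = −Δy/(cos θ' − cos θ) = 0.5000
v = R·ω = 0.5000·-0.5000 = -0.2500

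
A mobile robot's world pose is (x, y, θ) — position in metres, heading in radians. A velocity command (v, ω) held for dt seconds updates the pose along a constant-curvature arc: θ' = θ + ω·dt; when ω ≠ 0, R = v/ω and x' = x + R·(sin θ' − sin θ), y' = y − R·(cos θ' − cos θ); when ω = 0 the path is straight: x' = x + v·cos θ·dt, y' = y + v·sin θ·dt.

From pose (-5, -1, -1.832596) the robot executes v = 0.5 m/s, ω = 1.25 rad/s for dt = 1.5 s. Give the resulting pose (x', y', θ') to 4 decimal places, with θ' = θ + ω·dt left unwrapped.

(-4.5967, -1.5032, 0.0424)

θ' = -1.8326 + 1.25·1.5 = 0.0424
R = v/ω = 0.5/1.25 = 0.4000
x' = -5 + 0.4000·(sin 0.0424 − sin -1.8326) = -4.5967
y' = -1 − 0.4000·(cos 0.0424 − cos -1.8326) = -1.5032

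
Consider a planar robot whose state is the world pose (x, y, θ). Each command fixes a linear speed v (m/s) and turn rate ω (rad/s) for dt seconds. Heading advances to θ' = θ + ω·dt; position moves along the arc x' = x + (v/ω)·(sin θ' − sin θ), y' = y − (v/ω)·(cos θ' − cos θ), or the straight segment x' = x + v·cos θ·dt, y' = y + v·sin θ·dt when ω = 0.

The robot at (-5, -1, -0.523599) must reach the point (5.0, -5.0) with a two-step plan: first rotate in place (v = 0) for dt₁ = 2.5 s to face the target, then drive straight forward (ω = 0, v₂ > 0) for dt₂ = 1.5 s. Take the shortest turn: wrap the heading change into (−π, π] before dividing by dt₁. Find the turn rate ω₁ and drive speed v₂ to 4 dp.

heading to target = atan2(-5−-1, 5−-5) = -0.3805
Δθ = wrap(-0.3805 − -0.5236) = 0.1431; ω₁ = Δθ/dt₁ = 0.0572
distance = √((5−-5)² + (-5−-1)²) = 10.7703; v₂ = distance/dt₂ = 7.1802

ω₁ = 0.0572, v₂ = 7.1802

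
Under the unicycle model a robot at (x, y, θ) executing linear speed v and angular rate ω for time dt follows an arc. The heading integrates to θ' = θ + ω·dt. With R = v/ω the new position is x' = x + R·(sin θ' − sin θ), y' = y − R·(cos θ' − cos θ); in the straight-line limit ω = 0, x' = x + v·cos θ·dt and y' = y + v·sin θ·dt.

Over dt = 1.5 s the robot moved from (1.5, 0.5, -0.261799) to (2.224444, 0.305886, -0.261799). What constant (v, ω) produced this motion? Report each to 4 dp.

Δθ = -0.261799 − -0.261799 = 0.000000
ω = Δθ/dt = 0.000000/1.5 = 0.0000
ω = 0 → v = (Δx·cos θ + Δy·sin θ)/dt = 0.5000

v = 0.5000, ω = 0.0000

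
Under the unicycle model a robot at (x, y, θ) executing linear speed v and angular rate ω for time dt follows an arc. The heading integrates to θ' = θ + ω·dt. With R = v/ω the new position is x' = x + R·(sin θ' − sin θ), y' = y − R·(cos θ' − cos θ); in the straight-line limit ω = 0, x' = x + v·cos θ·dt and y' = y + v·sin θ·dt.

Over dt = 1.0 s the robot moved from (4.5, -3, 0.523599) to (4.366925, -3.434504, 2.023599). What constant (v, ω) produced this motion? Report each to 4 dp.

v = -0.5000, ω = 1.5000

Δθ = 2.023599 − 0.523599 = 1.500000
ω = Δθ/dt = 1.500000/1.0 = 1.5000
R = −Δy/(cos θ' − cos θ) = -0.3333
v = R·ω = -0.3333·1.5000 = -0.5000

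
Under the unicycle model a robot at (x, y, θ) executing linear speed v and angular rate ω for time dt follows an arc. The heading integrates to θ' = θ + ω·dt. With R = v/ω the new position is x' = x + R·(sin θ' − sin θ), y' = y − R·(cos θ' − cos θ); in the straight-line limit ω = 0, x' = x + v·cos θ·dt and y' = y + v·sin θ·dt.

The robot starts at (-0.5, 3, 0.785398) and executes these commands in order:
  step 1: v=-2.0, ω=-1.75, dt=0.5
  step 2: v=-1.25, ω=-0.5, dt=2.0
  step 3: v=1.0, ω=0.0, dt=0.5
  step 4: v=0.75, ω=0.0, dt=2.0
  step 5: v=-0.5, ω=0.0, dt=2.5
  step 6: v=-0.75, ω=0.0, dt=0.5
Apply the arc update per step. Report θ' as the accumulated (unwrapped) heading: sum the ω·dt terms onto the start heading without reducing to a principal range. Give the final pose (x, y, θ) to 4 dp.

(-3.2292, 3.6703, -1.0896)

step 1: θ'=-0.0896 (R=1.1429) → pose (-1.4104, 2.6698, -0.0896)
step 2: θ'=-1.0896 (R=2.5000) → pose (-3.4028, 4.0027, -1.0896)
step 3: θ'=-1.0896 (straight) → pose (-3.1714, 3.5595, -1.0896)
step 4: θ'=-1.0896 (straight) → pose (-2.4771, 2.2298, -1.0896)
step 5: θ'=-1.0896 (straight) → pose (-3.0557, 3.3379, -1.0896)
step 6: θ'=-1.0896 (straight) → pose (-3.2292, 3.6703, -1.0896)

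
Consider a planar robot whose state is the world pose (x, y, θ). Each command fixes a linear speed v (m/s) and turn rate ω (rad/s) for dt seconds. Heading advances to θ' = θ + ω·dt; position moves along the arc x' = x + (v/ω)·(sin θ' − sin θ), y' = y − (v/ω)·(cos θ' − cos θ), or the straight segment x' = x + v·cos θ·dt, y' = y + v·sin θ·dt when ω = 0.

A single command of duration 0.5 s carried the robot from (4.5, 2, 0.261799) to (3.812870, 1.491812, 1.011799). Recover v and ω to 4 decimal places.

v = -1.7500, ω = 1.5000

Δθ = 1.011799 − 0.261799 = 0.750000
ω = Δθ/dt = 0.750000/0.5 = 1.5000
R = Δx/(sin θ' − sin θ) = -1.1667
v = R·ω = -1.1667·1.5000 = -1.7500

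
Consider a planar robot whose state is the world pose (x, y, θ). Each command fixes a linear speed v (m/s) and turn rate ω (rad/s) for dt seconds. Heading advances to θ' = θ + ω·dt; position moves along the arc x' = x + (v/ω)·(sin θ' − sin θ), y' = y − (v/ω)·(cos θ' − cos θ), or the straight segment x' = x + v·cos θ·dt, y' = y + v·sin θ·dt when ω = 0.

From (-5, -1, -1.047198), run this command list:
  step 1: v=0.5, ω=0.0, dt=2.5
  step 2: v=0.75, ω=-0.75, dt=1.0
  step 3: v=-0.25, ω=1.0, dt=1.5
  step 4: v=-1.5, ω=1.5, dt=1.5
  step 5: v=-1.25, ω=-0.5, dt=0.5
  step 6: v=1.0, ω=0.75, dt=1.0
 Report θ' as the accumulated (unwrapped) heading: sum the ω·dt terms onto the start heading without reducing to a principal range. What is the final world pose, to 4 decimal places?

(-5.9735, -3.5898, 2.4528)

step 1: θ'=-1.0472 (straight) → pose (-4.3750, -2.0825, -1.0472)
step 2: θ'=-1.7972 (R=-1.0000) → pose (-4.2665, -2.8070, -1.7972)
step 3: θ'=-0.2972 (R=-0.2500) → pose (-4.4370, -2.5118, -0.2972)
step 4: θ'=1.9528 (R=-1.0000) → pose (-5.6577, -3.8408, 1.9528)
step 5: θ'=1.7028 (R=2.5000) → pose (-5.4993, -4.4437, 1.7028)
step 6: θ'=2.4528 (R=1.3333) → pose (-5.9735, -3.5898, 2.4528)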